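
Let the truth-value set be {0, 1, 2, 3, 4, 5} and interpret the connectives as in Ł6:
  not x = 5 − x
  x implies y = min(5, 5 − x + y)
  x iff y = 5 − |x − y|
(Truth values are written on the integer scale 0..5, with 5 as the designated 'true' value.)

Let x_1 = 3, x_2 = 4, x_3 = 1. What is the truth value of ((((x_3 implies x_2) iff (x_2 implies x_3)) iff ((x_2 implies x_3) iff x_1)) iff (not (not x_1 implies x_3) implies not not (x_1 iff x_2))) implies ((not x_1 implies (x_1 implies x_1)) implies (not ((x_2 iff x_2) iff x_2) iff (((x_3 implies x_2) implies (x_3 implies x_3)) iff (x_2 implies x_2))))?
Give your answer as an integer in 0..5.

x_3 implies x_2 = 1 implies 4 = 5
x_2 implies x_3 = 4 implies 1 = 2
(x_3 implies x_2) iff (x_2 implies x_3) = 5 iff 2 = 2
x_2 implies x_3 = 4 implies 1 = 2
(x_2 implies x_3) iff x_1 = 2 iff 3 = 4
((x_3 implies x_2) iff (x_2 implies x_3)) iff ((x_2 implies x_3) iff x_1) = 2 iff 4 = 3
not x_1 = not 3 = 2
not x_1 implies x_3 = 2 implies 1 = 4
not (not x_1 implies x_3) = not 4 = 1
x_1 iff x_2 = 3 iff 4 = 4
not (x_1 iff x_2) = not 4 = 1
not not (x_1 iff x_2) = not 1 = 4
not (not x_1 implies x_3) implies not not (x_1 iff x_2) = 1 implies 4 = 5
(((x_3 implies x_2) iff (x_2 implies x_3)) iff ((x_2 implies x_3) iff x_1)) iff (not (not x_1 implies x_3) implies not not (x_1 iff x_2)) = 3 iff 5 = 3
not x_1 = not 3 = 2
x_1 implies x_1 = 3 implies 3 = 5
not x_1 implies (x_1 implies x_1) = 2 implies 5 = 5
x_2 iff x_2 = 4 iff 4 = 5
(x_2 iff x_2) iff x_2 = 5 iff 4 = 4
not ((x_2 iff x_2) iff x_2) = not 4 = 1
x_3 implies x_2 = 1 implies 4 = 5
x_3 implies x_3 = 1 implies 1 = 5
(x_3 implies x_2) implies (x_3 implies x_3) = 5 implies 5 = 5
x_2 implies x_2 = 4 implies 4 = 5
((x_3 implies x_2) implies (x_3 implies x_3)) iff (x_2 implies x_2) = 5 iff 5 = 5
not ((x_2 iff x_2) iff x_2) iff (((x_3 implies x_2) implies (x_3 implies x_3)) iff (x_2 implies x_2)) = 1 iff 5 = 1
(not x_1 implies (x_1 implies x_1)) implies (not ((x_2 iff x_2) iff x_2) iff (((x_3 implies x_2) implies (x_3 implies x_3)) iff (x_2 implies x_2))) = 5 implies 1 = 1
((((x_3 implies x_2) iff (x_2 implies x_3)) iff ((x_2 implies x_3) iff x_1)) iff (not (not x_1 implies x_3) implies not not (x_1 iff x_2))) implies ((not x_1 implies (x_1 implies x_1)) implies (not ((x_2 iff x_2) iff x_2) iff (((x_3 implies x_2) implies (x_3 implies x_3)) iff (x_2 implies x_2)))) = 3 implies 1 = 3

3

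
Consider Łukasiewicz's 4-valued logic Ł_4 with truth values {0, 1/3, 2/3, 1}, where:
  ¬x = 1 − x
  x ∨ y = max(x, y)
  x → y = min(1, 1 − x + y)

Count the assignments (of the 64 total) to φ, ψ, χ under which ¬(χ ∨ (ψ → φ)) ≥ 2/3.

6

value 1: 1 assignment (counts)
value 2/3: 5 assignments (counts)
value 1/3: 12 assignments
value 0: 46 assignments
So 6 of the 64 assignments meet the threshold.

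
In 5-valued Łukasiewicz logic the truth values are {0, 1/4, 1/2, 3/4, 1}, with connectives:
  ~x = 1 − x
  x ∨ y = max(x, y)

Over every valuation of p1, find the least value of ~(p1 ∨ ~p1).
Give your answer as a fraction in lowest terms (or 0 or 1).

0

Take p1 = 0:
~p1 = ~0 = 1
p1 ∨ ~p1 = 0 ∨ 1 = 1
~(p1 ∨ ~p1) = ~1 = 0
No assignment yields a value below 0, so this is the minimum.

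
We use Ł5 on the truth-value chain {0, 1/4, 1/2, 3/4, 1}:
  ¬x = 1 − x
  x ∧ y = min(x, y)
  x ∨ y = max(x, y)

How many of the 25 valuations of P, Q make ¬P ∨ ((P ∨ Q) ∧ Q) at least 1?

value 1: 9 assignments (counts)
value 3/4: 7 assignments
value 1/2: 5 assignments
value 1/4: 3 assignments
value 0: 1 assignment
So 9 of the 25 assignments meet the threshold.

9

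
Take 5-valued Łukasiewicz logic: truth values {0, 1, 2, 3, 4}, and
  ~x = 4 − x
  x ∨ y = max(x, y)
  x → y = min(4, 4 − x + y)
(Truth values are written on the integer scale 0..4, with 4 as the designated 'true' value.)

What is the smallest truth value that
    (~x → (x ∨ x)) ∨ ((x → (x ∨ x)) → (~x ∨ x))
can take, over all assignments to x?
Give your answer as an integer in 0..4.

3

Take x = 1:
~x = ~1 = 3
x ∨ x = 1 ∨ 1 = 1
~x → (x ∨ x) = 3 → 1 = 2
x ∨ x = 1 ∨ 1 = 1
x → (x ∨ x) = 1 → 1 = 4
~x = ~1 = 3
~x ∨ x = 3 ∨ 1 = 3
(x → (x ∨ x)) → (~x ∨ x) = 4 → 3 = 3
(~x → (x ∨ x)) ∨ ((x → (x ∨ x)) → (~x ∨ x)) = 2 ∨ 3 = 3
No assignment yields a value below 3, so this is the minimum.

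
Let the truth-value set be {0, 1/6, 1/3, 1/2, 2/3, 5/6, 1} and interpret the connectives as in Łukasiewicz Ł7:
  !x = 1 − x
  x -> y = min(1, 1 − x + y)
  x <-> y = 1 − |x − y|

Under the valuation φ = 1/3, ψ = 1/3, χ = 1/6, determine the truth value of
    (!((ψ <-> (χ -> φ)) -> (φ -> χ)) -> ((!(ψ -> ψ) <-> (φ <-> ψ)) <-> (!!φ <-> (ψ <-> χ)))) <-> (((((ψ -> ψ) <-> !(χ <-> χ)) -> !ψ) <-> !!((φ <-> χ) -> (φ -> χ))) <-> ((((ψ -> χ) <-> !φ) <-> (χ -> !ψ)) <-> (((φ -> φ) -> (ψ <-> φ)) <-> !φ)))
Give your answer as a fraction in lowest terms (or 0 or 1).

χ -> φ = 1/6 -> 1/3 = 1
ψ <-> (χ -> φ) = 1/3 <-> 1 = 1/3
φ -> χ = 1/3 -> 1/6 = 5/6
(ψ <-> (χ -> φ)) -> (φ -> χ) = 1/3 -> 5/6 = 1
!((ψ <-> (χ -> φ)) -> (φ -> χ)) = !1 = 0
ψ -> ψ = 1/3 -> 1/3 = 1
!(ψ -> ψ) = !1 = 0
φ <-> ψ = 1/3 <-> 1/3 = 1
!(ψ -> ψ) <-> (φ <-> ψ) = 0 <-> 1 = 0
!φ = !1/3 = 2/3
!!φ = !2/3 = 1/3
ψ <-> χ = 1/3 <-> 1/6 = 5/6
!!φ <-> (ψ <-> χ) = 1/3 <-> 5/6 = 1/2
(!(ψ -> ψ) <-> (φ <-> ψ)) <-> (!!φ <-> (ψ <-> χ)) = 0 <-> 1/2 = 1/2
!((ψ <-> (χ -> φ)) -> (φ -> χ)) -> ((!(ψ -> ψ) <-> (φ <-> ψ)) <-> (!!φ <-> (ψ <-> χ))) = 0 -> 1/2 = 1
ψ -> ψ = 1/3 -> 1/3 = 1
χ <-> χ = 1/6 <-> 1/6 = 1
!(χ <-> χ) = !1 = 0
(ψ -> ψ) <-> !(χ <-> χ) = 1 <-> 0 = 0
!ψ = !1/3 = 2/3
((ψ -> ψ) <-> !(χ <-> χ)) -> !ψ = 0 -> 2/3 = 1
φ <-> χ = 1/3 <-> 1/6 = 5/6
φ -> χ = 1/3 -> 1/6 = 5/6
(φ <-> χ) -> (φ -> χ) = 5/6 -> 5/6 = 1
!((φ <-> χ) -> (φ -> χ)) = !1 = 0
!!((φ <-> χ) -> (φ -> χ)) = !0 = 1
(((ψ -> ψ) <-> !(χ <-> χ)) -> !ψ) <-> !!((φ <-> χ) -> (φ -> χ)) = 1 <-> 1 = 1
ψ -> χ = 1/3 -> 1/6 = 5/6
!φ = !1/3 = 2/3
(ψ -> χ) <-> !φ = 5/6 <-> 2/3 = 5/6
!ψ = !1/3 = 2/3
χ -> !ψ = 1/6 -> 2/3 = 1
((ψ -> χ) <-> !φ) <-> (χ -> !ψ) = 5/6 <-> 1 = 5/6
φ -> φ = 1/3 -> 1/3 = 1
ψ <-> φ = 1/3 <-> 1/3 = 1
(φ -> φ) -> (ψ <-> φ) = 1 -> 1 = 1
!φ = !1/3 = 2/3
((φ -> φ) -> (ψ <-> φ)) <-> !φ = 1 <-> 2/3 = 2/3
(((ψ -> χ) <-> !φ) <-> (χ -> !ψ)) <-> (((φ -> φ) -> (ψ <-> φ)) <-> !φ) = 5/6 <-> 2/3 = 5/6
((((ψ -> ψ) <-> !(χ <-> χ)) -> !ψ) <-> !!((φ <-> χ) -> (φ -> χ))) <-> ((((ψ -> χ) <-> !φ) <-> (χ -> !ψ)) <-> (((φ -> φ) -> (ψ <-> φ)) <-> !φ)) = 1 <-> 5/6 = 5/6
(!((ψ <-> (χ -> φ)) -> (φ -> χ)) -> ((!(ψ -> ψ) <-> (φ <-> ψ)) <-> (!!φ <-> (ψ <-> χ)))) <-> (((((ψ -> ψ) <-> !(χ <-> χ)) -> !ψ) <-> !!((φ <-> χ) -> (φ -> χ))) <-> ((((ψ -> χ) <-> !φ) <-> (χ -> !ψ)) <-> (((φ -> φ) -> (ψ <-> φ)) <-> !φ))) = 1 <-> 5/6 = 5/6

5/6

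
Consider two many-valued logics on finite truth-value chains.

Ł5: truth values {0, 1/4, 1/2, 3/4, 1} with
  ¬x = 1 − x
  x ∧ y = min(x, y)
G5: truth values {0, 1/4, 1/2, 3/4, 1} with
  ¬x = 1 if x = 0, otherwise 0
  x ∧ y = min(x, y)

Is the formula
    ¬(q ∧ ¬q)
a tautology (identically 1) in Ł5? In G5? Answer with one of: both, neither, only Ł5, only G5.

In Ł5: at q = 1/4 the value is 3/4 — not a tautology.
In G5: every assignment gives 1 — tautology.

only G5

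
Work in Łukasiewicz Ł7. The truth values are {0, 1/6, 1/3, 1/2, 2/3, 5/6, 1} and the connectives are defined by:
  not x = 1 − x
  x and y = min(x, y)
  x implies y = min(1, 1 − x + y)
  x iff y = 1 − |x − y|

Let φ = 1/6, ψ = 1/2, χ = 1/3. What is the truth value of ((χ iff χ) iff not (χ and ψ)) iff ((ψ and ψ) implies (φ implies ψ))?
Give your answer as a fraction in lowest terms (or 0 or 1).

χ iff χ = 1/3 iff 1/3 = 1
χ and ψ = 1/3 and 1/2 = 1/3
not (χ and ψ) = not 1/3 = 2/3
(χ iff χ) iff not (χ and ψ) = 1 iff 2/3 = 2/3
ψ and ψ = 1/2 and 1/2 = 1/2
φ implies ψ = 1/6 implies 1/2 = 1
(ψ and ψ) implies (φ implies ψ) = 1/2 implies 1 = 1
((χ iff χ) iff not (χ and ψ)) iff ((ψ and ψ) implies (φ implies ψ)) = 2/3 iff 1 = 2/3

2/3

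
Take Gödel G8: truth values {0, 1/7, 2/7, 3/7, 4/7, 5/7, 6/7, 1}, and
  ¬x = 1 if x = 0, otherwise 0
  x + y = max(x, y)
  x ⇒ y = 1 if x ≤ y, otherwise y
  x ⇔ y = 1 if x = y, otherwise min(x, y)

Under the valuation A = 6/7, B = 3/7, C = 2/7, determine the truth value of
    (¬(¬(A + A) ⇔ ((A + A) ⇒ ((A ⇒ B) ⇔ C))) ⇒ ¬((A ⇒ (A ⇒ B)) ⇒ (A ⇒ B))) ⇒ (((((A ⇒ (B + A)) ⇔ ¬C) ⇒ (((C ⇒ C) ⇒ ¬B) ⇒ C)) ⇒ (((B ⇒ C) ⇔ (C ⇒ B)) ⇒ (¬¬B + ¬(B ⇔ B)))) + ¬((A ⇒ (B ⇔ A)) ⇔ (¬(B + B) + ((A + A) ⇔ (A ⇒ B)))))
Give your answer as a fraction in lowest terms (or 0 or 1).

1

A + A = 6/7 + 6/7 = 6/7
¬(A + A) = ¬6/7 = 0
A + A = 6/7 + 6/7 = 6/7
A ⇒ B = 6/7 ⇒ 3/7 = 3/7
(A ⇒ B) ⇔ C = 3/7 ⇔ 2/7 = 2/7
(A + A) ⇒ ((A ⇒ B) ⇔ C) = 6/7 ⇒ 2/7 = 2/7
¬(A + A) ⇔ ((A + A) ⇒ ((A ⇒ B) ⇔ C)) = 0 ⇔ 2/7 = 0
¬(¬(A + A) ⇔ ((A + A) ⇒ ((A ⇒ B) ⇔ C))) = ¬0 = 1
A ⇒ B = 6/7 ⇒ 3/7 = 3/7
A ⇒ (A ⇒ B) = 6/7 ⇒ 3/7 = 3/7
A ⇒ B = 6/7 ⇒ 3/7 = 3/7
(A ⇒ (A ⇒ B)) ⇒ (A ⇒ B) = 3/7 ⇒ 3/7 = 1
¬((A ⇒ (A ⇒ B)) ⇒ (A ⇒ B)) = ¬1 = 0
¬(¬(A + A) ⇔ ((A + A) ⇒ ((A ⇒ B) ⇔ C))) ⇒ ¬((A ⇒ (A ⇒ B)) ⇒ (A ⇒ B)) = 1 ⇒ 0 = 0
B + A = 3/7 + 6/7 = 6/7
A ⇒ (B + A) = 6/7 ⇒ 6/7 = 1
¬C = ¬2/7 = 0
(A ⇒ (B + A)) ⇔ ¬C = 1 ⇔ 0 = 0
C ⇒ C = 2/7 ⇒ 2/7 = 1
¬B = ¬3/7 = 0
(C ⇒ C) ⇒ ¬B = 1 ⇒ 0 = 0
((C ⇒ C) ⇒ ¬B) ⇒ C = 0 ⇒ 2/7 = 1
((A ⇒ (B + A)) ⇔ ¬C) ⇒ (((C ⇒ C) ⇒ ¬B) ⇒ C) = 0 ⇒ 1 = 1
B ⇒ C = 3/7 ⇒ 2/7 = 2/7
C ⇒ B = 2/7 ⇒ 3/7 = 1
(B ⇒ C) ⇔ (C ⇒ B) = 2/7 ⇔ 1 = 2/7
¬B = ¬3/7 = 0
¬¬B = ¬0 = 1
B ⇔ B = 3/7 ⇔ 3/7 = 1
¬(B ⇔ B) = ¬1 = 0
¬¬B + ¬(B ⇔ B) = 1 + 0 = 1
((B ⇒ C) ⇔ (C ⇒ B)) ⇒ (¬¬B + ¬(B ⇔ B)) = 2/7 ⇒ 1 = 1
(((A ⇒ (B + A)) ⇔ ¬C) ⇒ (((C ⇒ C) ⇒ ¬B) ⇒ C)) ⇒ (((B ⇒ C) ⇔ (C ⇒ B)) ⇒ (¬¬B + ¬(B ⇔ B))) = 1 ⇒ 1 = 1
B ⇔ A = 3/7 ⇔ 6/7 = 3/7
A ⇒ (B ⇔ A) = 6/7 ⇒ 3/7 = 3/7
B + B = 3/7 + 3/7 = 3/7
¬(B + B) = ¬3/7 = 0
A + A = 6/7 + 6/7 = 6/7
A ⇒ B = 6/7 ⇒ 3/7 = 3/7
(A + A) ⇔ (A ⇒ B) = 6/7 ⇔ 3/7 = 3/7
¬(B + B) + ((A + A) ⇔ (A ⇒ B)) = 0 + 3/7 = 3/7
(A ⇒ (B ⇔ A)) ⇔ (¬(B + B) + ((A + A) ⇔ (A ⇒ B))) = 3/7 ⇔ 3/7 = 1
¬((A ⇒ (B ⇔ A)) ⇔ (¬(B + B) + ((A + A) ⇔ (A ⇒ B)))) = ¬1 = 0
((((A ⇒ (B + A)) ⇔ ¬C) ⇒ (((C ⇒ C) ⇒ ¬B) ⇒ C)) ⇒ (((B ⇒ C) ⇔ (C ⇒ B)) ⇒ (¬¬B + ¬(B ⇔ B)))) + ¬((A ⇒ (B ⇔ A)) ⇔ (¬(B + B) + ((A + A) ⇔ (A ⇒ B)))) = 1 + 0 = 1
(¬(¬(A + A) ⇔ ((A + A) ⇒ ((A ⇒ B) ⇔ C))) ⇒ ¬((A ⇒ (A ⇒ B)) ⇒ (A ⇒ B))) ⇒ (((((A ⇒ (B + A)) ⇔ ¬C) ⇒ (((C ⇒ C) ⇒ ¬B) ⇒ C)) ⇒ (((B ⇒ C) ⇔ (C ⇒ B)) ⇒ (¬¬B + ¬(B ⇔ B)))) + ¬((A ⇒ (B ⇔ A)) ⇔ (¬(B + B) + ((A + A) ⇔ (A ⇒ B))))) = 0 ⇒ 1 = 1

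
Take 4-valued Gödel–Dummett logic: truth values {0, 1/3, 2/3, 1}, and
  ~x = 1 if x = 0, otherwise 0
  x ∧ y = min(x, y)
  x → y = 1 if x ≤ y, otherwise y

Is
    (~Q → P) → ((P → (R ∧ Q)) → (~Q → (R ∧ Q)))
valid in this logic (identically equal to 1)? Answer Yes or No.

Yes

At P = 1, Q = 0, R = 2/3, for instance:
~Q = ~0 = 1
~Q → P = 1 → 1 = 1
R ∧ Q = 2/3 ∧ 0 = 0
P → (R ∧ Q) = 1 → 0 = 0
~Q → (R ∧ Q) = 1 → 0 = 0
(P → (R ∧ Q)) → (~Q → (R ∧ Q)) = 0 → 0 = 1
(~Q → P) → ((P → (R ∧ Q)) → (~Q → (R ∧ Q))) = 1 → 1 = 1
and checking the remaining 63 assignments likewise gives ≥ 1 in every case.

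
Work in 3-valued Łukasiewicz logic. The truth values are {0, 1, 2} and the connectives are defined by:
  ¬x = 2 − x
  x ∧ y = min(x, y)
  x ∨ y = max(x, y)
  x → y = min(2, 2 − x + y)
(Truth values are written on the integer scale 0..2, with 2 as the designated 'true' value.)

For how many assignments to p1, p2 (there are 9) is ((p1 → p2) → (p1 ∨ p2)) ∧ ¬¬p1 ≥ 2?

3

p1 = 0, p2 = 0 ↦ 0  <
p1 = 0, p2 = 1 ↦ 0  <
p1 = 0, p2 = 2 ↦ 0  <
p1 = 1, p2 = 0 ↦ 1  <
p1 = 1, p2 = 1 ↦ 1  <
p1 = 1, p2 = 2 ↦ 1  <
p1 = 2, p2 = 0 ↦ 2  ≥
p1 = 2, p2 = 1 ↦ 2  ≥
p1 = 2, p2 = 2 ↦ 2  ≥
So 3 of the 9 assignments meet the threshold.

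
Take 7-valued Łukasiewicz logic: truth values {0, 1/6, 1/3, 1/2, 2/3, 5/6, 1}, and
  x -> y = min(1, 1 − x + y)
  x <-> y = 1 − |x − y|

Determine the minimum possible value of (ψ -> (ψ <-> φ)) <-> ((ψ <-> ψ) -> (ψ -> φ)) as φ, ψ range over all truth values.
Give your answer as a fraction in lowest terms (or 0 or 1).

1/2

Take φ = 0, ψ = 1/2:
ψ <-> φ = 1/2 <-> 0 = 1/2
ψ -> (ψ <-> φ) = 1/2 -> 1/2 = 1
ψ <-> ψ = 1/2 <-> 1/2 = 1
ψ -> φ = 1/2 -> 0 = 1/2
(ψ <-> ψ) -> (ψ -> φ) = 1 -> 1/2 = 1/2
(ψ -> (ψ <-> φ)) <-> ((ψ <-> ψ) -> (ψ -> φ)) = 1 <-> 1/2 = 1/2
No assignment yields a value below 1/2, so this is the minimum.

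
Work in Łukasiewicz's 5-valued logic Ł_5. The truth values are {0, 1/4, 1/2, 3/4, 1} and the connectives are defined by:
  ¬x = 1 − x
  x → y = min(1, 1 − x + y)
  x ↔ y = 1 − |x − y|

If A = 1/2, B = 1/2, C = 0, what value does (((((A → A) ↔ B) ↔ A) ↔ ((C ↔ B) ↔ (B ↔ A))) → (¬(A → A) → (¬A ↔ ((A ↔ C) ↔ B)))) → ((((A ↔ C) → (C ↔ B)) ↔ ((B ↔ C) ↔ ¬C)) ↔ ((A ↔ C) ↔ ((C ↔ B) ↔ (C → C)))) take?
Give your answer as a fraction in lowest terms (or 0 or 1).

A → A = 1/2 → 1/2 = 1
(A → A) ↔ B = 1 ↔ 1/2 = 1/2
((A → A) ↔ B) ↔ A = 1/2 ↔ 1/2 = 1
C ↔ B = 0 ↔ 1/2 = 1/2
B ↔ A = 1/2 ↔ 1/2 = 1
(C ↔ B) ↔ (B ↔ A) = 1/2 ↔ 1 = 1/2
(((A → A) ↔ B) ↔ A) ↔ ((C ↔ B) ↔ (B ↔ A)) = 1 ↔ 1/2 = 1/2
A → A = 1/2 → 1/2 = 1
¬(A → A) = ¬1 = 0
¬A = ¬1/2 = 1/2
A ↔ C = 1/2 ↔ 0 = 1/2
(A ↔ C) ↔ B = 1/2 ↔ 1/2 = 1
¬A ↔ ((A ↔ C) ↔ B) = 1/2 ↔ 1 = 1/2
¬(A → A) → (¬A ↔ ((A ↔ C) ↔ B)) = 0 → 1/2 = 1
((((A → A) ↔ B) ↔ A) ↔ ((C ↔ B) ↔ (B ↔ A))) → (¬(A → A) → (¬A ↔ ((A ↔ C) ↔ B))) = 1/2 → 1 = 1
A ↔ C = 1/2 ↔ 0 = 1/2
C ↔ B = 0 ↔ 1/2 = 1/2
(A ↔ C) → (C ↔ B) = 1/2 → 1/2 = 1
B ↔ C = 1/2 ↔ 0 = 1/2
¬C = ¬0 = 1
(B ↔ C) ↔ ¬C = 1/2 ↔ 1 = 1/2
((A ↔ C) → (C ↔ B)) ↔ ((B ↔ C) ↔ ¬C) = 1 ↔ 1/2 = 1/2
A ↔ C = 1/2 ↔ 0 = 1/2
C ↔ B = 0 ↔ 1/2 = 1/2
C → C = 0 → 0 = 1
(C ↔ B) ↔ (C → C) = 1/2 ↔ 1 = 1/2
(A ↔ C) ↔ ((C ↔ B) ↔ (C → C)) = 1/2 ↔ 1/2 = 1
(((A ↔ C) → (C ↔ B)) ↔ ((B ↔ C) ↔ ¬C)) ↔ ((A ↔ C) ↔ ((C ↔ B) ↔ (C → C))) = 1/2 ↔ 1 = 1/2
(((((A → A) ↔ B) ↔ A) ↔ ((C ↔ B) ↔ (B ↔ A))) → (¬(A → A) → (¬A ↔ ((A ↔ C) ↔ B)))) → ((((A ↔ C) → (C ↔ B)) ↔ ((B ↔ C) ↔ ¬C)) ↔ ((A ↔ C) ↔ ((C ↔ B) ↔ (C → C)))) = 1 → 1/2 = 1/2

1/2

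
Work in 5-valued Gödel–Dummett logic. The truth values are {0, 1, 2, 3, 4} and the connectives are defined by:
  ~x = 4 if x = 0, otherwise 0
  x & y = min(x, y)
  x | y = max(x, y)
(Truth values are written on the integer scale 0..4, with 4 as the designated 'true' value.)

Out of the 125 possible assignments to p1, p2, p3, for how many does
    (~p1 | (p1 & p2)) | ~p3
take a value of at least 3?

value 4: 49 assignments (counts)
value 3: 12 assignments (counts)
value 2: 20 assignments
value 1: 28 assignments
value 0: 16 assignments
So 61 of the 125 assignments meet the threshold.

61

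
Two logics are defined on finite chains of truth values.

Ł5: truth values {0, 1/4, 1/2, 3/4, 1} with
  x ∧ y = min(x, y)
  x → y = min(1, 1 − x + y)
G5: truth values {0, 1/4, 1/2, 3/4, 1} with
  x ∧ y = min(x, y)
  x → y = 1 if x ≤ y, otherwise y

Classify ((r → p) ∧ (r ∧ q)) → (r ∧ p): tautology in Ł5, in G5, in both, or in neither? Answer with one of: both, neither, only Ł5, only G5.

only G5

In Ł5: at p = 0, q = 1/4, r = 1/4 the value is 3/4 — not a tautology.
In G5: every assignment gives 1 — tautology.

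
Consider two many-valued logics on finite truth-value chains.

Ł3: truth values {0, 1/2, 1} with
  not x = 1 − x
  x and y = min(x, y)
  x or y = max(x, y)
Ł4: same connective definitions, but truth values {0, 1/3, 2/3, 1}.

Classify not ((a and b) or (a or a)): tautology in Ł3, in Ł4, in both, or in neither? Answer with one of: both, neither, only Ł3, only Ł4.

neither

In Ł3: at a = 1/2, b = 0 the value is 1/2 — not a tautology.
In Ł4: at a = 1/3, b = 0 the value is 2/3 — not a tautology.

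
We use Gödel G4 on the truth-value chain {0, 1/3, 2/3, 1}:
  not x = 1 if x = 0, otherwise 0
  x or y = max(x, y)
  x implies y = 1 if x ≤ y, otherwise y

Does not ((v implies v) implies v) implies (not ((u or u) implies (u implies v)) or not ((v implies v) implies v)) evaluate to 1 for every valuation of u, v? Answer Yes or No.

u = 0, v = 0 ↦ 1
u = 0, v = 1/3 ↦ 1
u = 0, v = 2/3 ↦ 1
u = 0, v = 1 ↦ 1
u = 1/3, v = 0 ↦ 1
u = 1/3, v = 1/3 ↦ 1
u = 1/3, v = 2/3 ↦ 1
u = 1/3, v = 1 ↦ 1
u = 2/3, v = 0 ↦ 1
u = 2/3, v = 1/3 ↦ 1
u = 2/3, v = 2/3 ↦ 1
u = 2/3, v = 1 ↦ 1
u = 1, v = 0 ↦ 1
u = 1, v = 1/3 ↦ 1
u = 1, v = 2/3 ↦ 1
u = 1, v = 1 ↦ 1
Every assignment gives a value ≥ 1.

Yes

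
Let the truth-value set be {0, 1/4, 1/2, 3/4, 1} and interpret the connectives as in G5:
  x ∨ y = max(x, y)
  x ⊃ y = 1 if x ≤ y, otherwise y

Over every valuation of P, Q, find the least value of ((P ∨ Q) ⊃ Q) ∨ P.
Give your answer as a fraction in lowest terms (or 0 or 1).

Take P = 1/4, Q = 0:
P ∨ Q = 1/4 ∨ 0 = 1/4
(P ∨ Q) ⊃ Q = 1/4 ⊃ 0 = 0
((P ∨ Q) ⊃ Q) ∨ P = 0 ∨ 1/4 = 1/4
No assignment yields a value below 1/4, so this is the minimum.

1/4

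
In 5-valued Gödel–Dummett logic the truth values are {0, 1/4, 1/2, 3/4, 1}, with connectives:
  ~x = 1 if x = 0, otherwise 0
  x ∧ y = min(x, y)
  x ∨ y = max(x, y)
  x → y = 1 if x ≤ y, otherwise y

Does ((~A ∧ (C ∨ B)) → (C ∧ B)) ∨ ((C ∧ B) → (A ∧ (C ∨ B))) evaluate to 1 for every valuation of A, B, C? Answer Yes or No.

No

Counterexample: take A = 0, B = 1/4, C = 1/2.
~A = ~0 = 1
C ∨ B = 1/2 ∨ 1/4 = 1/2
~A ∧ (C ∨ B) = 1 ∧ 1/2 = 1/2
C ∧ B = 1/2 ∧ 1/4 = 1/4
(~A ∧ (C ∨ B)) → (C ∧ B) = 1/2 → 1/4 = 1/4
C ∧ B = 1/2 ∧ 1/4 = 1/4
C ∨ B = 1/2 ∨ 1/4 = 1/2
A ∧ (C ∨ B) = 0 ∧ 1/2 = 0
(C ∧ B) → (A ∧ (C ∨ B)) = 1/4 → 0 = 0
((~A ∧ (C ∨ B)) → (C ∧ B)) ∨ ((C ∧ B) → (A ∧ (C ∨ B))) = 1/4 ∨ 0 = 1/4
This gives 1/4 ≠ 1.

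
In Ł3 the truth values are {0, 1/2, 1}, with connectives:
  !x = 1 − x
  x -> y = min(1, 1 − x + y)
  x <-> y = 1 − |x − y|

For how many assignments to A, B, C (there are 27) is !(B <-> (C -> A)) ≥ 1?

7

value 1: 7 assignments (counts)
value 1/2: 11 assignments
value 0: 9 assignments
So 7 of the 27 assignments meet the threshold.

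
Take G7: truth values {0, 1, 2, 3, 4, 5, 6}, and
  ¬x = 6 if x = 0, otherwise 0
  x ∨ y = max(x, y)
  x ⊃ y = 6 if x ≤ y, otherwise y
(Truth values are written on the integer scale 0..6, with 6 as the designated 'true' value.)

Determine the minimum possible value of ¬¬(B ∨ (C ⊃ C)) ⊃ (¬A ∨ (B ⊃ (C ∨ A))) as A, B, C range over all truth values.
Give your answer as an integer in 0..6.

1

Take A = 1, B = 2, C = 0:
C ⊃ C = 0 ⊃ 0 = 6
B ∨ (C ⊃ C) = 2 ∨ 6 = 6
¬(B ∨ (C ⊃ C)) = ¬6 = 0
¬¬(B ∨ (C ⊃ C)) = ¬0 = 6
¬A = ¬1 = 0
C ∨ A = 0 ∨ 1 = 1
B ⊃ (C ∨ A) = 2 ⊃ 1 = 1
¬A ∨ (B ⊃ (C ∨ A)) = 0 ∨ 1 = 1
¬¬(B ∨ (C ⊃ C)) ⊃ (¬A ∨ (B ⊃ (C ∨ A))) = 6 ⊃ 1 = 1
No assignment yields a value below 1, so this is the minimum.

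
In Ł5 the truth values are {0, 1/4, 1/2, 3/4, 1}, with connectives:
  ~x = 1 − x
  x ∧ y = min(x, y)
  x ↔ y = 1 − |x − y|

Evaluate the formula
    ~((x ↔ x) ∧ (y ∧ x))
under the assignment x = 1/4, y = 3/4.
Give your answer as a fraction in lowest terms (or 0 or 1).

3/4

x ↔ x = 1/4 ↔ 1/4 = 1
y ∧ x = 3/4 ∧ 1/4 = 1/4
(x ↔ x) ∧ (y ∧ x) = 1 ∧ 1/4 = 1/4
~((x ↔ x) ∧ (y ∧ x)) = ~1/4 = 3/4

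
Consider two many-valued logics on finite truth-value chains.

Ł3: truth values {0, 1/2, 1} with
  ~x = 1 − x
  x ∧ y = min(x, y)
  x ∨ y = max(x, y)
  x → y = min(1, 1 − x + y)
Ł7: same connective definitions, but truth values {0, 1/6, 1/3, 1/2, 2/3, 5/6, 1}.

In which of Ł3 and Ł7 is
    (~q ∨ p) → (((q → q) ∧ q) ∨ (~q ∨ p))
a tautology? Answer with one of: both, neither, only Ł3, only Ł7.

both

In Ł3: every assignment gives 1 — tautology.
In Ł7: every assignment gives 1 — tautology.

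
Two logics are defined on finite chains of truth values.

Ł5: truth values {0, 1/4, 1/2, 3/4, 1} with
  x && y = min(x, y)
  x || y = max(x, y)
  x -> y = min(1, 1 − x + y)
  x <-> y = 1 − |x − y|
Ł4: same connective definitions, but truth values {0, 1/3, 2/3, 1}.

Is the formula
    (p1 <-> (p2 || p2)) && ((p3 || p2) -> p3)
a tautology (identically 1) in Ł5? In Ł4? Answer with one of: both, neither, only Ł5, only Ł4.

In Ł5: at p1 = 0, p2 = 1/4, p3 = 0 the value is 3/4 — not a tautology.
In Ł4: at p1 = 0, p2 = 1/3, p3 = 0 the value is 2/3 — not a tautology.

neither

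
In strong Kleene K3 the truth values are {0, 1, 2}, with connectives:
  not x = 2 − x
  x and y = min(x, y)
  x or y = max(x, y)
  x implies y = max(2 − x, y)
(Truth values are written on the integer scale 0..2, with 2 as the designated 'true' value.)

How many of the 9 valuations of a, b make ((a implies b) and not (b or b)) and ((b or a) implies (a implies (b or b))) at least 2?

a = 0, b = 0 ↦ 2  ≥
a = 0, b = 1 ↦ 1  <
a = 0, b = 2 ↦ 0  <
a = 1, b = 0 ↦ 1  <
a = 1, b = 1 ↦ 1  <
a = 1, b = 2 ↦ 0  <
a = 2, b = 0 ↦ 0  <
a = 2, b = 1 ↦ 1  <
a = 2, b = 2 ↦ 0  <
So 1 of the 9 assignments meets the threshold.

1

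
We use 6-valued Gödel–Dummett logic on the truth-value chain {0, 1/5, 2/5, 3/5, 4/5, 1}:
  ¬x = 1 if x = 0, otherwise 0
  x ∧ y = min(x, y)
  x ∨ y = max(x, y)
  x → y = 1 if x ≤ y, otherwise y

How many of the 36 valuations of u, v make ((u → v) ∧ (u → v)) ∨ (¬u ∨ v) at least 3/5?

24

value 1: 21 assignments (counts)
value 4/5: 1 assignment (counts)
value 3/5: 2 assignments (counts)
value 2/5: 3 assignments
value 1/5: 4 assignments
value 0: 5 assignments
So 24 of the 36 assignments meet the threshold.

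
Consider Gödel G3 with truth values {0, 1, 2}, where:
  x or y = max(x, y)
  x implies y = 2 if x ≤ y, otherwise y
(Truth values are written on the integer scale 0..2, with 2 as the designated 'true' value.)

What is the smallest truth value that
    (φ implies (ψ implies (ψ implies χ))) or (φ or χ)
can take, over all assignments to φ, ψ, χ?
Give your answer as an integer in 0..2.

1

Take φ = 1, ψ = 1, χ = 0:
ψ implies χ = 1 implies 0 = 0
ψ implies (ψ implies χ) = 1 implies 0 = 0
φ implies (ψ implies (ψ implies χ)) = 1 implies 0 = 0
φ or χ = 1 or 0 = 1
(φ implies (ψ implies (ψ implies χ))) or (φ or χ) = 0 or 1 = 1
No assignment yields a value below 1, so this is the minimum.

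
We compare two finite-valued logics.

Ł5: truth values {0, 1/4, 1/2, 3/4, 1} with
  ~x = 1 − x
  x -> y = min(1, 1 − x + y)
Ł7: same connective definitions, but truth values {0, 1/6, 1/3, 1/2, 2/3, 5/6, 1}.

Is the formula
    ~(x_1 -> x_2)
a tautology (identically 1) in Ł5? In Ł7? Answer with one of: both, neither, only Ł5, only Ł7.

In Ł5: at x_1 = 0, x_2 = 0 the value is 0 — not a tautology.
In Ł7: at x_1 = 0, x_2 = 0 the value is 0 — not a tautology.

neither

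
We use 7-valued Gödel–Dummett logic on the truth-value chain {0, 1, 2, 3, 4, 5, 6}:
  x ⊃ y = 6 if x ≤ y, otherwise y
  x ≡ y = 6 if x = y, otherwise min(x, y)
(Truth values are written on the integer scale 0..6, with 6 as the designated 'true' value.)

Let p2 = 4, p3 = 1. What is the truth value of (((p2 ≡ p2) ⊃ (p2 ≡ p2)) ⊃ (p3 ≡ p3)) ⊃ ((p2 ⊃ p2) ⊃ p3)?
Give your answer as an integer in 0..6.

p2 ≡ p2 = 4 ≡ 4 = 6
p2 ≡ p2 = 4 ≡ 4 = 6
(p2 ≡ p2) ⊃ (p2 ≡ p2) = 6 ⊃ 6 = 6
p3 ≡ p3 = 1 ≡ 1 = 6
((p2 ≡ p2) ⊃ (p2 ≡ p2)) ⊃ (p3 ≡ p3) = 6 ⊃ 6 = 6
p2 ⊃ p2 = 4 ⊃ 4 = 6
(p2 ⊃ p2) ⊃ p3 = 6 ⊃ 1 = 1
(((p2 ≡ p2) ⊃ (p2 ≡ p2)) ⊃ (p3 ≡ p3)) ⊃ ((p2 ⊃ p2) ⊃ p3) = 6 ⊃ 1 = 1

1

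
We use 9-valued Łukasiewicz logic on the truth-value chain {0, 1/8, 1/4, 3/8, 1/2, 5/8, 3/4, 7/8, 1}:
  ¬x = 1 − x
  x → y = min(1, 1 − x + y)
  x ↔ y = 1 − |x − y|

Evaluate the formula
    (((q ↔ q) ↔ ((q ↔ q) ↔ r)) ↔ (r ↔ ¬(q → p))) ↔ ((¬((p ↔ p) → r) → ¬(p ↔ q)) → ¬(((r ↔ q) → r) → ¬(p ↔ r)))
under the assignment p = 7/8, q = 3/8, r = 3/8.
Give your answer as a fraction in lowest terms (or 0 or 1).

q ↔ q = 3/8 ↔ 3/8 = 1
q ↔ q = 3/8 ↔ 3/8 = 1
(q ↔ q) ↔ r = 1 ↔ 3/8 = 3/8
(q ↔ q) ↔ ((q ↔ q) ↔ r) = 1 ↔ 3/8 = 3/8
q → p = 3/8 → 7/8 = 1
¬(q → p) = ¬1 = 0
r ↔ ¬(q → p) = 3/8 ↔ 0 = 5/8
((q ↔ q) ↔ ((q ↔ q) ↔ r)) ↔ (r ↔ ¬(q → p)) = 3/8 ↔ 5/8 = 3/4
p ↔ p = 7/8 ↔ 7/8 = 1
(p ↔ p) → r = 1 → 3/8 = 3/8
¬((p ↔ p) → r) = ¬3/8 = 5/8
p ↔ q = 7/8 ↔ 3/8 = 1/2
¬(p ↔ q) = ¬1/2 = 1/2
¬((p ↔ p) → r) → ¬(p ↔ q) = 5/8 → 1/2 = 7/8
r ↔ q = 3/8 ↔ 3/8 = 1
(r ↔ q) → r = 1 → 3/8 = 3/8
p ↔ r = 7/8 ↔ 3/8 = 1/2
¬(p ↔ r) = ¬1/2 = 1/2
((r ↔ q) → r) → ¬(p ↔ r) = 3/8 → 1/2 = 1
¬(((r ↔ q) → r) → ¬(p ↔ r)) = ¬1 = 0
(¬((p ↔ p) → r) → ¬(p ↔ q)) → ¬(((r ↔ q) → r) → ¬(p ↔ r)) = 7/8 → 0 = 1/8
(((q ↔ q) ↔ ((q ↔ q) ↔ r)) ↔ (r ↔ ¬(q → p))) ↔ ((¬((p ↔ p) → r) → ¬(p ↔ q)) → ¬(((r ↔ q) → r) → ¬(p ↔ r))) = 3/4 ↔ 1/8 = 3/8

3/8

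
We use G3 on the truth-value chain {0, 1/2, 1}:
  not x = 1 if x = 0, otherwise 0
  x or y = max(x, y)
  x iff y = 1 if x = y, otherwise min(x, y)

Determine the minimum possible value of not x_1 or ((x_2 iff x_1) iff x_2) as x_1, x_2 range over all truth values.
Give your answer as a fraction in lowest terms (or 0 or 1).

Take x_1 = 1/2, x_2 = 1/2:
not x_1 = not 1/2 = 0
x_2 iff x_1 = 1/2 iff 1/2 = 1
(x_2 iff x_1) iff x_2 = 1 iff 1/2 = 1/2
not x_1 or ((x_2 iff x_1) iff x_2) = 0 or 1/2 = 1/2
No assignment yields a value below 1/2, so this is the minimum.

1/2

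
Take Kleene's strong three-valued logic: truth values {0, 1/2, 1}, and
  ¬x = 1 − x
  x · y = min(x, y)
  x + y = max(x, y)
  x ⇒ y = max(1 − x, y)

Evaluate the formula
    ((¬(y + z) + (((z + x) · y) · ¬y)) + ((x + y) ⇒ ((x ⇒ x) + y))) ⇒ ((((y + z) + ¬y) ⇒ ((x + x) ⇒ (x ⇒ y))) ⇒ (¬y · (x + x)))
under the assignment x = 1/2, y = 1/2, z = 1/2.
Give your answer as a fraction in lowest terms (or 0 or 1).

1/2

y + z = 1/2 + 1/2 = 1/2
¬(y + z) = ¬1/2 = 1/2
z + x = 1/2 + 1/2 = 1/2
(z + x) · y = 1/2 · 1/2 = 1/2
¬y = ¬1/2 = 1/2
((z + x) · y) · ¬y = 1/2 · 1/2 = 1/2
¬(y + z) + (((z + x) · y) · ¬y) = 1/2 + 1/2 = 1/2
x + y = 1/2 + 1/2 = 1/2
x ⇒ x = 1/2 ⇒ 1/2 = 1/2
(x ⇒ x) + y = 1/2 + 1/2 = 1/2
(x + y) ⇒ ((x ⇒ x) + y) = 1/2 ⇒ 1/2 = 1/2
(¬(y + z) + (((z + x) · y) · ¬y)) + ((x + y) ⇒ ((x ⇒ x) + y)) = 1/2 + 1/2 = 1/2
y + z = 1/2 + 1/2 = 1/2
¬y = ¬1/2 = 1/2
(y + z) + ¬y = 1/2 + 1/2 = 1/2
x + x = 1/2 + 1/2 = 1/2
x ⇒ y = 1/2 ⇒ 1/2 = 1/2
(x + x) ⇒ (x ⇒ y) = 1/2 ⇒ 1/2 = 1/2
((y + z) + ¬y) ⇒ ((x + x) ⇒ (x ⇒ y)) = 1/2 ⇒ 1/2 = 1/2
¬y = ¬1/2 = 1/2
x + x = 1/2 + 1/2 = 1/2
¬y · (x + x) = 1/2 · 1/2 = 1/2
(((y + z) + ¬y) ⇒ ((x + x) ⇒ (x ⇒ y))) ⇒ (¬y · (x + x)) = 1/2 ⇒ 1/2 = 1/2
((¬(y + z) + (((z + x) · y) · ¬y)) + ((x + y) ⇒ ((x ⇒ x) + y))) ⇒ ((((y + z) + ¬y) ⇒ ((x + x) ⇒ (x ⇒ y))) ⇒ (¬y · (x + x))) = 1/2 ⇒ 1/2 = 1/2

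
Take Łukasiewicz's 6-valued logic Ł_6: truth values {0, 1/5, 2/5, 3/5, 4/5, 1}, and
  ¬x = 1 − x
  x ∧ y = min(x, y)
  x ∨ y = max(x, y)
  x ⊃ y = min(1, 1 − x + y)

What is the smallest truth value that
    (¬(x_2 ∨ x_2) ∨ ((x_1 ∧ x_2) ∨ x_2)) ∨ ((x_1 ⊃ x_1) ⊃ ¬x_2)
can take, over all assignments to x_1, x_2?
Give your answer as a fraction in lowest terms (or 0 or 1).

3/5

Take x_1 = 0, x_2 = 2/5:
x_2 ∨ x_2 = 2/5 ∨ 2/5 = 2/5
¬(x_2 ∨ x_2) = ¬2/5 = 3/5
x_1 ∧ x_2 = 0 ∧ 2/5 = 0
(x_1 ∧ x_2) ∨ x_2 = 0 ∨ 2/5 = 2/5
¬(x_2 ∨ x_2) ∨ ((x_1 ∧ x_2) ∨ x_2) = 3/5 ∨ 2/5 = 3/5
x_1 ⊃ x_1 = 0 ⊃ 0 = 1
¬x_2 = ¬2/5 = 3/5
(x_1 ⊃ x_1) ⊃ ¬x_2 = 1 ⊃ 3/5 = 3/5
(¬(x_2 ∨ x_2) ∨ ((x_1 ∧ x_2) ∨ x_2)) ∨ ((x_1 ⊃ x_1) ⊃ ¬x_2) = 3/5 ∨ 3/5 = 3/5
No assignment yields a value below 3/5, so this is the minimum.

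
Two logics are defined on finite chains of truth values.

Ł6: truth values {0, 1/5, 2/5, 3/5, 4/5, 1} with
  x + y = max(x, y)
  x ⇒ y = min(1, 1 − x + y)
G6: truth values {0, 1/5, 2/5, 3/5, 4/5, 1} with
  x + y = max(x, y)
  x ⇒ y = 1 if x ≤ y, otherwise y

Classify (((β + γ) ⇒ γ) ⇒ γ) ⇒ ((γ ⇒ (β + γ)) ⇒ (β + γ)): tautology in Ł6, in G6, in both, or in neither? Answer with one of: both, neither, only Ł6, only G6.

In Ł6: every assignment gives 1 — tautology.
In G6: at β = 1/5, γ = 0 the value is 1/5 — not a tautology.

only Ł6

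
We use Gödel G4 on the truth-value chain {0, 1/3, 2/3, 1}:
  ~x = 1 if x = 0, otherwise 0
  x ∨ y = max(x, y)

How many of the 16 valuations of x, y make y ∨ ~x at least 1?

7

x = 0, y = 0 ↦ 1  ≥
x = 0, y = 1/3 ↦ 1  ≥
x = 0, y = 2/3 ↦ 1  ≥
x = 0, y = 1 ↦ 1  ≥
x = 1/3, y = 0 ↦ 0  <
x = 1/3, y = 1/3 ↦ 1/3  <
x = 1/3, y = 2/3 ↦ 2/3  <
x = 1/3, y = 1 ↦ 1  ≥
x = 2/3, y = 0 ↦ 0  <
x = 2/3, y = 1/3 ↦ 1/3  <
x = 2/3, y = 2/3 ↦ 2/3  <
x = 2/3, y = 1 ↦ 1  ≥
x = 1, y = 0 ↦ 0  <
x = 1, y = 1/3 ↦ 1/3  <
x = 1, y = 2/3 ↦ 2/3  <
x = 1, y = 1 ↦ 1  ≥
So 7 of the 16 assignments meet the threshold.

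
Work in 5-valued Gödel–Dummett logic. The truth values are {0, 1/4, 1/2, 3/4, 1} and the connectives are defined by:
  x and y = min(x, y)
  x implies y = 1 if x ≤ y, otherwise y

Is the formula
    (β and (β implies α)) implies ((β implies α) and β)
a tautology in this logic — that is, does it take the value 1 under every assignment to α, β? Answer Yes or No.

At α = 3/4, β = 1, for instance:
β implies α = 1 implies 3/4 = 3/4
β and (β implies α) = 1 and 3/4 = 3/4
(β implies α) and β = 3/4 and 1 = 3/4
(β and (β implies α)) implies ((β implies α) and β) = 3/4 implies 3/4 = 1
and checking the remaining 24 assignments likewise gives ≥ 1 in every case.

Yes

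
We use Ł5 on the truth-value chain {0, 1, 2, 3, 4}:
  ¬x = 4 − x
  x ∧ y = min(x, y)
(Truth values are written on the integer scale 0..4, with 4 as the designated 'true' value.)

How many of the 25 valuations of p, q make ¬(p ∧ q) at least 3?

16

value 4: 9 assignments (counts)
value 3: 7 assignments (counts)
value 2: 5 assignments
value 1: 3 assignments
value 0: 1 assignment
So 16 of the 25 assignments meet the threshold.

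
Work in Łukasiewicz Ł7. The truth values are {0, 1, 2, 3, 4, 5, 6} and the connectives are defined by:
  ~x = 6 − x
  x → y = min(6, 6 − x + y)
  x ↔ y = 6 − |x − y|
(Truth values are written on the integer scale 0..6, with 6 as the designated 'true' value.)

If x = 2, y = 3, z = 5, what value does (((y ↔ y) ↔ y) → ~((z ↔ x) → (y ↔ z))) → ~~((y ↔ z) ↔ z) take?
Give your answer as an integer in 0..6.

6

y ↔ y = 3 ↔ 3 = 6
(y ↔ y) ↔ y = 6 ↔ 3 = 3
z ↔ x = 5 ↔ 2 = 3
y ↔ z = 3 ↔ 5 = 4
(z ↔ x) → (y ↔ z) = 3 → 4 = 6
~((z ↔ x) → (y ↔ z)) = ~6 = 0
((y ↔ y) ↔ y) → ~((z ↔ x) → (y ↔ z)) = 3 → 0 = 3
y ↔ z = 3 ↔ 5 = 4
(y ↔ z) ↔ z = 4 ↔ 5 = 5
~((y ↔ z) ↔ z) = ~5 = 1
~~((y ↔ z) ↔ z) = ~1 = 5
(((y ↔ y) ↔ y) → ~((z ↔ x) → (y ↔ z))) → ~~((y ↔ z) ↔ z) = 3 → 5 = 6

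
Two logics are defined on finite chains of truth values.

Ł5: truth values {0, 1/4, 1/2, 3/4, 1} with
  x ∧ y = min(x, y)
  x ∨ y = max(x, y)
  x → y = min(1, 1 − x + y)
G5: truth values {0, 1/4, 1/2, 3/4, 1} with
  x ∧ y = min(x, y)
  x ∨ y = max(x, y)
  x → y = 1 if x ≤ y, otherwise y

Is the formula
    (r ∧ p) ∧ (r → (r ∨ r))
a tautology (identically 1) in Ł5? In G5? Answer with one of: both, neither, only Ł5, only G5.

neither

In Ł5: at p = 0, r = 0 the value is 0 — not a tautology.
In G5: at p = 0, r = 0 the value is 0 — not a tautology.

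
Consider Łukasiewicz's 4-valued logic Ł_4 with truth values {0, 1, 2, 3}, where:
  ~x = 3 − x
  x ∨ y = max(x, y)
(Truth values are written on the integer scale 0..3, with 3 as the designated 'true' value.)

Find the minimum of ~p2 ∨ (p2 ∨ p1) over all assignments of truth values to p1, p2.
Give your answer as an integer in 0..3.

Take p1 = 0, p2 = 1:
~p2 = ~1 = 2
p2 ∨ p1 = 1 ∨ 0 = 1
~p2 ∨ (p2 ∨ p1) = 2 ∨ 1 = 2
No assignment yields a value below 2, so this is the minimum.

2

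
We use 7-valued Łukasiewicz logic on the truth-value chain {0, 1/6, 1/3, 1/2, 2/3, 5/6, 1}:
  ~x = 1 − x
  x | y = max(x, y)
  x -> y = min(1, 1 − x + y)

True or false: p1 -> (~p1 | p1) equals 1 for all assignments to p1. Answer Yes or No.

p1 = 0 ↦ 1
p1 = 1/6 ↦ 1
p1 = 1/3 ↦ 1
p1 = 1/2 ↦ 1
p1 = 2/3 ↦ 1
p1 = 5/6 ↦ 1
p1 = 1 ↦ 1
Every assignment gives a value ≥ 1.

Yes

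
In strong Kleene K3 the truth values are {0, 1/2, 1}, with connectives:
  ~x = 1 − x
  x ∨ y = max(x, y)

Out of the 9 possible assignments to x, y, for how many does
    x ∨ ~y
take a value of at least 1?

5

x = 0, y = 0 ↦ 1  ≥
x = 0, y = 1/2 ↦ 1/2  <
x = 0, y = 1 ↦ 0  <
x = 1/2, y = 0 ↦ 1  ≥
x = 1/2, y = 1/2 ↦ 1/2  <
x = 1/2, y = 1 ↦ 1/2  <
x = 1, y = 0 ↦ 1  ≥
x = 1, y = 1/2 ↦ 1  ≥
x = 1, y = 1 ↦ 1  ≥
So 5 of the 9 assignments meet the threshold.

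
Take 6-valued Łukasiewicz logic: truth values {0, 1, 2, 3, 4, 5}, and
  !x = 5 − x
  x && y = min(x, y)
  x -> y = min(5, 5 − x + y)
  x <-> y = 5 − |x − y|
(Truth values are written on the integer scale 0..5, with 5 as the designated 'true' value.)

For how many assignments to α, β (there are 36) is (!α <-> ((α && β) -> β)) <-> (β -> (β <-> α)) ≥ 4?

12

value 5: 3 assignments (counts)
value 4: 9 assignments (counts)
value 3: 4 assignments
value 2: 8 assignments
value 1: 5 assignments
value 0: 7 assignments
So 12 of the 36 assignments meet the threshold.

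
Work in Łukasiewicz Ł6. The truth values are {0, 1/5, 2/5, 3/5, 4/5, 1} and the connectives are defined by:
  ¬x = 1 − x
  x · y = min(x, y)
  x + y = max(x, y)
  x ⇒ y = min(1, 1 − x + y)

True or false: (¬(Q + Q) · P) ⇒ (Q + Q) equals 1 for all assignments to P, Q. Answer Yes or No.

No

Counterexample: take P = 1/5, Q = 0.
Q + Q = 0 + 0 = 0
¬(Q + Q) = ¬0 = 1
¬(Q + Q) · P = 1 · 1/5 = 1/5
Q + Q = 0 + 0 = 0
(¬(Q + Q) · P) ⇒ (Q + Q) = 1/5 ⇒ 0 = 4/5
This gives 4/5 ≠ 1.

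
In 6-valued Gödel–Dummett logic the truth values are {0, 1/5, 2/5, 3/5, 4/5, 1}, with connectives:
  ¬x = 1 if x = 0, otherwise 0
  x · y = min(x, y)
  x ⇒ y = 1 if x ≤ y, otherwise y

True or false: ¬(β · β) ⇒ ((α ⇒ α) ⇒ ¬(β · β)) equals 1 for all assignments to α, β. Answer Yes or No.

At α = 4/5, β = 0, for instance:
β · β = 0 · 0 = 0
¬(β · β) = ¬0 = 1
α ⇒ α = 4/5 ⇒ 4/5 = 1
(α ⇒ α) ⇒ ¬(β · β) = 1 ⇒ 1 = 1
¬(β · β) ⇒ ((α ⇒ α) ⇒ ¬(β · β)) = 1 ⇒ 1 = 1
and checking the remaining 35 assignments likewise gives ≥ 1 in every case.

Yes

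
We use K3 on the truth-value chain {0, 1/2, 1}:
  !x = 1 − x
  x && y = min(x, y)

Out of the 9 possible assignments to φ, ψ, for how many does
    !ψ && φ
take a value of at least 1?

φ = 0, ψ = 0 ↦ 0  <
φ = 0, ψ = 1/2 ↦ 0  <
φ = 0, ψ = 1 ↦ 0  <
φ = 1/2, ψ = 0 ↦ 1/2  <
φ = 1/2, ψ = 1/2 ↦ 1/2  <
φ = 1/2, ψ = 1 ↦ 0  <
φ = 1, ψ = 0 ↦ 1  ≥
φ = 1, ψ = 1/2 ↦ 1/2  <
φ = 1, ψ = 1 ↦ 0  <
So 1 of the 9 assignments meets the threshold.

1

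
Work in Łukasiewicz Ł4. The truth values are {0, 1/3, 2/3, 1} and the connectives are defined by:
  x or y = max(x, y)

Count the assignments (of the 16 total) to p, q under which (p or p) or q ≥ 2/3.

12

p = 0, q = 0 ↦ 0  <
p = 0, q = 1/3 ↦ 1/3  <
p = 0, q = 2/3 ↦ 2/3  ≥
p = 0, q = 1 ↦ 1  ≥
p = 1/3, q = 0 ↦ 1/3  <
p = 1/3, q = 1/3 ↦ 1/3  <
p = 1/3, q = 2/3 ↦ 2/3  ≥
p = 1/3, q = 1 ↦ 1  ≥
p = 2/3, q = 0 ↦ 2/3  ≥
p = 2/3, q = 1/3 ↦ 2/3  ≥
p = 2/3, q = 2/3 ↦ 2/3  ≥
p = 2/3, q = 1 ↦ 1  ≥
p = 1, q = 0 ↦ 1  ≥
p = 1, q = 1/3 ↦ 1  ≥
p = 1, q = 2/3 ↦ 1  ≥
p = 1, q = 1 ↦ 1  ≥
So 12 of the 16 assignments meet the threshold.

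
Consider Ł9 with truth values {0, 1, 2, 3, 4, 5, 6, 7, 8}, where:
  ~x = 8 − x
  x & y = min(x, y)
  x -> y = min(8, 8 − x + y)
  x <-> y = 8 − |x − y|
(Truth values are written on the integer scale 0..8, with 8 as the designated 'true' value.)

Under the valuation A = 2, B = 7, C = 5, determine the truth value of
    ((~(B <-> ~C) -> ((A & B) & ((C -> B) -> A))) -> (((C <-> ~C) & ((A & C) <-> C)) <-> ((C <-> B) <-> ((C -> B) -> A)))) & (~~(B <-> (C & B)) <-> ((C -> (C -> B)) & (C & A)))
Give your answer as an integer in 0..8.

4

~C = ~5 = 3
B <-> ~C = 7 <-> 3 = 4
~(B <-> ~C) = ~4 = 4
A & B = 2 & 7 = 2
C -> B = 5 -> 7 = 8
(C -> B) -> A = 8 -> 2 = 2
(A & B) & ((C -> B) -> A) = 2 & 2 = 2
~(B <-> ~C) -> ((A & B) & ((C -> B) -> A)) = 4 -> 2 = 6
~C = ~5 = 3
C <-> ~C = 5 <-> 3 = 6
A & C = 2 & 5 = 2
(A & C) <-> C = 2 <-> 5 = 5
(C <-> ~C) & ((A & C) <-> C) = 6 & 5 = 5
C <-> B = 5 <-> 7 = 6
C -> B = 5 -> 7 = 8
(C -> B) -> A = 8 -> 2 = 2
(C <-> B) <-> ((C -> B) -> A) = 6 <-> 2 = 4
((C <-> ~C) & ((A & C) <-> C)) <-> ((C <-> B) <-> ((C -> B) -> A)) = 5 <-> 4 = 7
(~(B <-> ~C) -> ((A & B) & ((C -> B) -> A))) -> (((C <-> ~C) & ((A & C) <-> C)) <-> ((C <-> B) <-> ((C -> B) -> A))) = 6 -> 7 = 8
C & B = 5 & 7 = 5
B <-> (C & B) = 7 <-> 5 = 6
~(B <-> (C & B)) = ~6 = 2
~~(B <-> (C & B)) = ~2 = 6
C -> B = 5 -> 7 = 8
C -> (C -> B) = 5 -> 8 = 8
C & A = 5 & 2 = 2
(C -> (C -> B)) & (C & A) = 8 & 2 = 2
~~(B <-> (C & B)) <-> ((C -> (C -> B)) & (C & A)) = 6 <-> 2 = 4
((~(B <-> ~C) -> ((A & B) & ((C -> B) -> A))) -> (((C <-> ~C) & ((A & C) <-> C)) <-> ((C <-> B) <-> ((C -> B) -> A)))) & (~~(B <-> (C & B)) <-> ((C -> (C -> B)) & (C & A))) = 8 & 4 = 4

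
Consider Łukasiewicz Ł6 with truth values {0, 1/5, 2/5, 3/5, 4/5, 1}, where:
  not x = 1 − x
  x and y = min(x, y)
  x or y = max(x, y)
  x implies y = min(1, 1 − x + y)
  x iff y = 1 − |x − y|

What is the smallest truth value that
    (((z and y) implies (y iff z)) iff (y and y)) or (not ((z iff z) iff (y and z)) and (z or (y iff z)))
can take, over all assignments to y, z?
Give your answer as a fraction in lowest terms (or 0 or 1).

Take y = 0, z = 2/5:
z and y = 2/5 and 0 = 0
y iff z = 0 iff 2/5 = 3/5
(z and y) implies (y iff z) = 0 implies 3/5 = 1
y and y = 0 and 0 = 0
((z and y) implies (y iff z)) iff (y and y) = 1 iff 0 = 0
z iff z = 2/5 iff 2/5 = 1
y and z = 0 and 2/5 = 0
(z iff z) iff (y and z) = 1 iff 0 = 0
not ((z iff z) iff (y and z)) = not 0 = 1
y iff z = 0 iff 2/5 = 3/5
z or (y iff z) = 2/5 or 3/5 = 3/5
not ((z iff z) iff (y and z)) and (z or (y iff z)) = 1 and 3/5 = 3/5
(((z and y) implies (y iff z)) iff (y and y)) or (not ((z iff z) iff (y and z)) and (z or (y iff z))) = 0 or 3/5 = 3/5
No assignment yields a value below 3/5, so this is the minimum.

3/5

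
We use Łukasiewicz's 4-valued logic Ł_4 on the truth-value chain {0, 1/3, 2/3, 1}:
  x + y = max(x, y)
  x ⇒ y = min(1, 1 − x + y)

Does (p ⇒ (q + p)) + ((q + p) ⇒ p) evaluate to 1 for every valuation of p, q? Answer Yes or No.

p = 0, q = 0 ↦ 1
p = 0, q = 1/3 ↦ 1
p = 0, q = 2/3 ↦ 1
p = 0, q = 1 ↦ 1
p = 1/3, q = 0 ↦ 1
p = 1/3, q = 1/3 ↦ 1
p = 1/3, q = 2/3 ↦ 1
p = 1/3, q = 1 ↦ 1
p = 2/3, q = 0 ↦ 1
p = 2/3, q = 1/3 ↦ 1
p = 2/3, q = 2/3 ↦ 1
p = 2/3, q = 1 ↦ 1
p = 1, q = 0 ↦ 1
p = 1, q = 1/3 ↦ 1
p = 1, q = 2/3 ↦ 1
p = 1, q = 1 ↦ 1
Every assignment gives a value ≥ 1.

Yes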